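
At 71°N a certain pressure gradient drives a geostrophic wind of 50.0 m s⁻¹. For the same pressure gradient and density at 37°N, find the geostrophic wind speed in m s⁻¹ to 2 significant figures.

With the same pressure gradient and density, V_g ∝ 1/f ∝ 1/sin φ.
V₂ = V₁ · sin φ₁ / sin φ₂ = 50.0 × sin 71° / sin 37°
V₂ = 50.0 × 0.9455/0.6018 = 79 m s⁻¹

79 m s⁻¹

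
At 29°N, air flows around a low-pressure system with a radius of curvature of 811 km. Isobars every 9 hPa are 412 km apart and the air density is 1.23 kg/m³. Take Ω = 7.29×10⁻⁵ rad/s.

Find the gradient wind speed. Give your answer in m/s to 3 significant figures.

18.9 m/s

Coriolis parameter at 29°N:
f = 2Ω sin φ = 2 × 7.29×10⁻⁵ × sin 29° = 7.07×10⁻⁵ s⁻¹
Pressure gradient: |∂P/∂n| = 900 Pa / 412000 m = 2.18×10⁻³ Pa/m
Geostrophic speed: V_g = |∂P/∂n|/(fρ) = 2.18×10⁻³/(7.07×10⁻⁵ × 1.23) = 25.1 m/s
Around a low, centrifugal force acts outward with Coriolis, so pressure-gradient force balances both:
(1/ρ)|∂P/∂n| = fV + V²/R  →  V² + fR·V − fR·V_g = 0
With fR = 7.07×10⁻⁵ × 811×10³ m = 57.3 m/s:
V = [−fR + √((fR)² + 4 fR V_g)]/2 = [−57.3 + √(57.3² + 4×57.3×25.1)]/2 = 18.9 m/s
Subgeostrophic (V < V_g = 25.1 m/s), as expected around a low.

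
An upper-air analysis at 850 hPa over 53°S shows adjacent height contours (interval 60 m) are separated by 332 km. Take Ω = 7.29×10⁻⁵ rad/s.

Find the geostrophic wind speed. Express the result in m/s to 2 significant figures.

15 m/s

Coriolis parameter at 53°S:
f = 2Ω sin φ = 2 × 7.29×10⁻⁵ × sin 53° = 1.16×10⁻⁴ s⁻¹
Height gradient: |∂Z/∂n| = 60 m / 332000 m = 1.81×10⁻⁴
On a pressure surface, geostrophic balance gives V_g = (g/f)|∂Z/∂n|:
V_g = 9.81 × 1.81×10⁻⁴ / 1.16×10⁻⁴ = 15.2 m/s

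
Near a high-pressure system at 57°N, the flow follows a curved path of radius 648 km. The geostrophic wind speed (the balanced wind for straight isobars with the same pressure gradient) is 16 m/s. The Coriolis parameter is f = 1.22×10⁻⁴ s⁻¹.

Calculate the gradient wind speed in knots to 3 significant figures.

43.3 knots

Around a high, pressure-gradient force acts outward with centrifugal, so Coriolis balances both:
fV = (1/ρ)|∂P/∂n| + V²/R  →  V² − fR·V + fR·V_g = 0
With fR = 1.22×10⁻⁴ × 648×10³ m = 79.1 m/s:
V = [fR − √((fR)² − 4 fR V_g)]/2 = [79.1 − √(79.1² − 4×79.1×16)]/2 = 22.3 m/s
Supergeostrophic (V > V_g = 16 m/s), as expected around a high.
Converting: 22.3 m/s × 1.944 = 43.3 knots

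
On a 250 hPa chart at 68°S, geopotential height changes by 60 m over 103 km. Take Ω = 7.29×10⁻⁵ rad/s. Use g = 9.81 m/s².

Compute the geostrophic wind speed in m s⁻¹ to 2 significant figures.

42 m s⁻¹

Coriolis parameter at 68°S:
f = 2Ω sin φ = 2 × 7.29×10⁻⁵ × sin 68° = 1.35×10⁻⁴ s⁻¹
Height gradient: |∂Z/∂n| = 60 m / 103000 m = 5.83×10⁻⁴
On a pressure surface, geostrophic balance gives V_g = (g/f)|∂Z/∂n|:
V_g = 9.81 × 5.83×10⁻⁴ / 1.35×10⁻⁴ = 42.3 m/s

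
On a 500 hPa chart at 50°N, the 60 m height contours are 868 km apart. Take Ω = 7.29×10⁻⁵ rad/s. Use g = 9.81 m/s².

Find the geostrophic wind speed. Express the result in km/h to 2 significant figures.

22 km/h

Coriolis parameter at 50°N:
f = 2Ω sin φ = 2 × 7.29×10⁻⁵ × sin 50° = 1.12×10⁻⁴ s⁻¹
Height gradient: |∂Z/∂n| = 60 m / 868000 m = 6.91×10⁻⁵
On a pressure surface, geostrophic balance gives V_g = (g/f)|∂Z/∂n|:
V_g = 9.81 × 6.91×10⁻⁵ / 1.12×10⁻⁴ = 6.07 m/s
Converting: 6.07 m/s × 3.6 = 22 km/h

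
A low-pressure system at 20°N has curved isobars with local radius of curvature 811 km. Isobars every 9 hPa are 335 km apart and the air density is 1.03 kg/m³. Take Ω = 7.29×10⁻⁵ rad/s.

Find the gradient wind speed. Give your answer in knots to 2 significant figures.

58 knots

Coriolis parameter at 20°N:
f = 2Ω sin φ = 2 × 7.29×10⁻⁵ × sin 20° = 4.99×10⁻⁵ s⁻¹
Pressure gradient: |∂P/∂n| = 900 Pa / 335000 m = 2.69×10⁻³ Pa/m
Geostrophic speed: V_g = |∂P/∂n|/(fρ) = 2.69×10⁻³/(4.99×10⁻⁵ × 1.03) = 52.3 m/s
Around a low, centrifugal force acts outward with Coriolis, so pressure-gradient force balances both:
(1/ρ)|∂P/∂n| = fV + V²/R  →  V² + fR·V − fR·V_g = 0
With fR = 4.99×10⁻⁵ × 811×10³ m = 40.4 m/s:
V = [−fR + √((fR)² + 4 fR V_g)]/2 = [−40.4 + √(40.4² + 4×40.4×52.3)]/2 = 30 m/s
Subgeostrophic (V < V_g = 52.3 m/s), as expected around a low.
Converting: 30 m/s × 1.944 = 58 knots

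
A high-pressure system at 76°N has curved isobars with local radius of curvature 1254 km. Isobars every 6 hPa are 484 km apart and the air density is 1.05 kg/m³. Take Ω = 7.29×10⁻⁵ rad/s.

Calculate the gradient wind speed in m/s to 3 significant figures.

Coriolis parameter at 76°N:
f = 2Ω sin φ = 2 × 7.29×10⁻⁵ × sin 76° = 1.41×10⁻⁴ s⁻¹
Pressure gradient: |∂P/∂n| = 600 Pa / 484000 m = 1.24×10⁻³ Pa/m
Geostrophic speed: V_g = |∂P/∂n|/(fρ) = 1.24×10⁻³/(1.41×10⁻⁴ × 1.05) = 8.35 m/s
Around a high, pressure-gradient force acts outward with centrifugal, so Coriolis balances both:
fV = (1/ρ)|∂P/∂n| + V²/R  →  V² − fR·V + fR·V_g = 0
With fR = 1.41×10⁻⁴ × 1254×10³ m = 177 m/s:
V = [fR − √((fR)² − 4 fR V_g)]/2 = [177 − √(177² − 4×177×8.35)]/2 = 8.78 m/s
Supergeostrophic (V > V_g = 8.35 m/s), as expected around a high.

8.78 m/s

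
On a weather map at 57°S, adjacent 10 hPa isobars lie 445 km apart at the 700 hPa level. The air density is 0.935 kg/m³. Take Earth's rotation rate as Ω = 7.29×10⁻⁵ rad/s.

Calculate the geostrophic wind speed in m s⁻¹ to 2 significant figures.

Coriolis parameter at 57°S:
f = 2Ω sin φ = 2 × 7.29×10⁻⁵ × sin 57° = 1.22×10⁻⁴ s⁻¹
Pressure gradient: |∂P/∂n| = 1000 Pa / 445000 m = 2.25×10⁻³ Pa/m
Geostrophic balance (pressure-gradient force = Coriolis force):
V_g = (1/(fρ)) |∂P/∂n| = 2.25×10⁻³ / (1.22×10⁻⁴ × 0.935) = 19.7 m/s

20 m s⁻¹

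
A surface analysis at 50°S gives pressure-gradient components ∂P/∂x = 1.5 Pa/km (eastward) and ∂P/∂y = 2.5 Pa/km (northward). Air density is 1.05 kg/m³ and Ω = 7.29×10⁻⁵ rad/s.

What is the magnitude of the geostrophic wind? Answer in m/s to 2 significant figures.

Coriolis parameter at 50°S:
f = 2Ω sin φ = 2 × 7.29×10⁻⁵ × sin 50° = 1.12×10⁻⁴ s⁻¹
In the Southern Hemisphere f is negative: f = −1.12×10⁻⁴ s⁻¹.
Component geostrophic relations (x east, y north):
u_g = −(1/(fρ)) ∂P/∂y,  v_g = (1/(fρ)) ∂P/∂x
u_g = −(2.5×10⁻³)/(−1.12×10⁻⁴ × 1.05) = 21.3 m/s;  v_g = (1.5×10⁻³)/(−1.12×10⁻⁴ × 1.05) = −12.8 m/s
|V_g| = √(u_g² + v_g²) = 24.9 m/s

25 m/s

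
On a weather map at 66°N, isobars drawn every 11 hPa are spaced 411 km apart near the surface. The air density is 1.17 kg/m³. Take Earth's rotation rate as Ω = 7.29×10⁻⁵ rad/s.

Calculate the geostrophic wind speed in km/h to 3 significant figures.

61.8 km/h

Coriolis parameter at 66°N:
f = 2Ω sin φ = 2 × 7.29×10⁻⁵ × sin 66° = 1.33×10⁻⁴ s⁻¹
Pressure gradient: |∂P/∂n| = 1100 Pa / 411000 m = 2.68×10⁻³ Pa/m
Geostrophic balance (pressure-gradient force = Coriolis force):
V_g = (1/(fρ)) |∂P/∂n| = 2.68×10⁻³ / (1.33×10⁻⁴ × 1.17) = 17.2 m/s
Converting: 17.2 m/s × 3.6 = 61.8 km/h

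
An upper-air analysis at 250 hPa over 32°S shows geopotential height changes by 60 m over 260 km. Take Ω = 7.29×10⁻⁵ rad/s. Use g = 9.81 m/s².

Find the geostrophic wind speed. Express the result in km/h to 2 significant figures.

110 km/h

Coriolis parameter at 32°S:
f = 2Ω sin φ = 2 × 7.29×10⁻⁵ × sin 32° = 7.73×10⁻⁵ s⁻¹
Height gradient: |∂Z/∂n| = 60 m / 260000 m = 2.31×10⁻⁴
On a pressure surface, geostrophic balance gives V_g = (g/f)|∂Z/∂n|:
V_g = 9.81 × 2.31×10⁻⁴ / 7.73×10⁻⁵ = 29.3 m/s
Converting: 29.3 m/s × 3.6 = 110 km/h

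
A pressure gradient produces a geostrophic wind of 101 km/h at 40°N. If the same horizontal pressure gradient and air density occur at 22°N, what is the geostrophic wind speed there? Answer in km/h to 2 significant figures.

170 km/h

With the same pressure gradient and density, V_g ∝ 1/f ∝ 1/sin φ.
V₂ = V₁ · sin φ₁ / sin φ₂ = 101 × sin 40° / sin 22°
V₂ = 101 × 0.6428/0.3746 = 170 km/h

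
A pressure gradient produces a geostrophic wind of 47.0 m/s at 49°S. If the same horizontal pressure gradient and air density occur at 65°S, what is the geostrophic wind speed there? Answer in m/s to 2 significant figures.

With the same pressure gradient and density, V_g ∝ 1/f ∝ 1/sin φ.
V₂ = V₁ · sin φ₁ / sin φ₂ = 47.0 × sin 49° / sin 65°
V₂ = 47.0 × 0.7547/0.9063 = 39 m/s

39 m/s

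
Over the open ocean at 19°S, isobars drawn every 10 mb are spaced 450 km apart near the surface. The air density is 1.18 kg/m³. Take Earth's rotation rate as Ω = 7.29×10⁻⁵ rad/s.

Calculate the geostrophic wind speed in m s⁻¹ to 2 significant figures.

Coriolis parameter at 19°S:
f = 2Ω sin φ = 2 × 7.29×10⁻⁵ × sin 19° = 4.75×10⁻⁵ s⁻¹
Pressure gradient: |∂P/∂n| = 1000 Pa / 450000 m = 2.22×10⁻³ Pa/m
Geostrophic balance (pressure-gradient force = Coriolis force):
V_g = (1/(fρ)) |∂P/∂n| = 2.22×10⁻³ / (4.75×10⁻⁵ × 1.18) = 39.7 m/s

40 m s⁻¹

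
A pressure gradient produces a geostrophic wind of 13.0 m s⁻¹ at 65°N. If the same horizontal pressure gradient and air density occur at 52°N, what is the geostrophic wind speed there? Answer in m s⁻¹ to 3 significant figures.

15.0 m s⁻¹

With the same pressure gradient and density, V_g ∝ 1/f ∝ 1/sin φ.
V₂ = V₁ · sin φ₁ / sin φ₂ = 13.0 × sin 65° / sin 52°
V₂ = 13.0 × 0.9063/0.7880 = 15.0 m s⁻¹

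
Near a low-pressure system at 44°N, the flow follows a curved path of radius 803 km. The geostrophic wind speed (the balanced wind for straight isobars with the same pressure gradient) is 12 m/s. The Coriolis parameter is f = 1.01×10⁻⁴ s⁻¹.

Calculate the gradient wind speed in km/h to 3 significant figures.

38.2 km/h

Around a low, centrifugal force acts outward with Coriolis, so pressure-gradient force balances both:
(1/ρ)|∂P/∂n| = fV + V²/R  →  V² + fR·V − fR·V_g = 0
With fR = 1.01×10⁻⁴ × 803×10³ m = 81.1 m/s:
V = [−fR + √((fR)² + 4 fR V_g)]/2 = [−81.1 + √(81.1² + 4×81.1×12)]/2 = 10.6 m/s
Subgeostrophic (V < V_g = 12 m/s), as expected around a low.
Converting: 10.6 m/s × 3.6 = 38.2 km/h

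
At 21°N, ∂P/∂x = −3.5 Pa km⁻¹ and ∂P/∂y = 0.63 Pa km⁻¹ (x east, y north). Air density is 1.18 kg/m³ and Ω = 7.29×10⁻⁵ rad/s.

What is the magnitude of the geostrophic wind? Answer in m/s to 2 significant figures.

Coriolis parameter at 21°N:
f = 2Ω sin φ = 2 × 7.29×10⁻⁵ × sin 21° = 5.23×10⁻⁵ s⁻¹
Component geostrophic relations (x east, y north):
u_g = −(1/(fρ)) ∂P/∂y,  v_g = (1/(fρ)) ∂P/∂x
u_g = −(0.63×10⁻³)/(5.23×10⁻⁵ × 1.18) = −10.2 m/s;  v_g = (−3.5×10⁻³)/(5.23×10⁻⁵ × 1.18) = −56.8 m/s
|V_g| = √(u_g² + v_g²) = 57.7 m/s

58 m/s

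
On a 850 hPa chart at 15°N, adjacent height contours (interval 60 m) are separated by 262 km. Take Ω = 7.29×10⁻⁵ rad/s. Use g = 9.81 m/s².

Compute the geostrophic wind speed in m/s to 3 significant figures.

Coriolis parameter at 15°N:
f = 2Ω sin φ = 2 × 7.29×10⁻⁵ × sin 15° = 3.77×10⁻⁵ s⁻¹
Height gradient: |∂Z/∂n| = 60 m / 262000 m = 2.29×10⁻⁴
On a pressure surface, geostrophic balance gives V_g = (g/f)|∂Z/∂n|:
V_g = 9.81 × 2.29×10⁻⁴ / 3.77×10⁻⁵ = 59.5 m/s

59.5 m/s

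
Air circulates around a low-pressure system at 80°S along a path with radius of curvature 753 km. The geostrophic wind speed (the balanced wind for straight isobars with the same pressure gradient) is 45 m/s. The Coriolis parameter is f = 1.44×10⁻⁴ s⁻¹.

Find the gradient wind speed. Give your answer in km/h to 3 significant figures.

Around a low, centrifugal force acts outward with Coriolis, so pressure-gradient force balances both:
(1/ρ)|∂P/∂n| = fV + V²/R  →  V² + fR·V − fR·V_g = 0
With fR = 1.44×10⁻⁴ × 753×10³ m = 108 m/s:
V = [−fR + √((fR)² + 4 fR V_g)]/2 = [−108 + √(108² + 4×108×45)]/2 = 34.2 m/s
Subgeostrophic (V < V_g = 45 m/s), as expected around a low.
Converting: 34.2 m/s × 3.6 = 123 km/h

123 km/h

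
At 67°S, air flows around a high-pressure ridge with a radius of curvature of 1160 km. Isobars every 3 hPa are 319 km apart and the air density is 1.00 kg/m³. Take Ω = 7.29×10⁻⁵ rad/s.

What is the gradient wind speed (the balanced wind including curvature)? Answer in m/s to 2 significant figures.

Coriolis parameter at 67°S:
f = 2Ω sin φ = 2 × 7.29×10⁻⁵ × sin 67° = 1.34×10⁻⁴ s⁻¹
Pressure gradient: |∂P/∂n| = 300 Pa / 319000 m = 9.40×10⁻⁴ Pa/m
Geostrophic speed: V_g = |∂P/∂n|/(fρ) = 9.40×10⁻⁴/(1.34×10⁻⁴ × 1.00) = 7.01 m/s
Around a high, pressure-gradient force acts outward with centrifugal, so Coriolis balances both:
fV = (1/ρ)|∂P/∂n| + V²/R  →  V² − fR·V + fR·V_g = 0
With fR = 1.34×10⁻⁴ × 1160×10³ m = 156 m/s:
V = [fR − √((fR)² − 4 fR V_g)]/2 = [156 − √(156² − 4×156×7.01)]/2 = 7.35 m/s
Supergeostrophic (V > V_g = 7.01 m/s), as expected around a high.

7.4 m/s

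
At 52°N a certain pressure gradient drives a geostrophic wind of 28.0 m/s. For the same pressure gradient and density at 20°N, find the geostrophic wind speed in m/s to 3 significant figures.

With the same pressure gradient and density, V_g ∝ 1/f ∝ 1/sin φ.
V₂ = V₁ · sin φ₁ / sin φ₂ = 28.0 × sin 52° / sin 20°
V₂ = 28.0 × 0.7880/0.3420 = 64.5 m/s

64.5 m/s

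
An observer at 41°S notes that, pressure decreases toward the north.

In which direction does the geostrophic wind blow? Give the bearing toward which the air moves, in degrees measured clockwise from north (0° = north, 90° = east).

270°

The pressure-gradient force points toward the north (bearing 000°).
Geostrophic balance: in the Southern Hemisphere the Coriolis force deflects motion to the left, so the geostrophic wind blows 90° to the left of the pressure-gradient force (low pressure on the right).
Rotating 000° by 90° counterclockwise gives 270° — the wind blows toward the west.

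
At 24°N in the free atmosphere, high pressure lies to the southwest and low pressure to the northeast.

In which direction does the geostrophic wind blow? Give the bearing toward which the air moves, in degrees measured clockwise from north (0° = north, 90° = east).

135°

The pressure-gradient force points toward the northeast (bearing 045°).
Geostrophic balance: in the Northern Hemisphere the Coriolis force deflects motion to the right, so the geostrophic wind blows 90° to the right of the pressure-gradient force (low pressure on the left).
Rotating 045° by 90° clockwise gives 135° — the wind blows toward the southeast.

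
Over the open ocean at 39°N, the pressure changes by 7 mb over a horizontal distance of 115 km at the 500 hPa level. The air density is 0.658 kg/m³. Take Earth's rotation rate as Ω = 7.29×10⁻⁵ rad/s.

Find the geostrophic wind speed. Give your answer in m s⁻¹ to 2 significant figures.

100 m s⁻¹

Coriolis parameter at 39°N:
f = 2Ω sin φ = 2 × 7.29×10⁻⁵ × sin 39° = 9.18×10⁻⁵ s⁻¹
Pressure gradient: |∂P/∂n| = 700 Pa / 115000 m = 6.09×10⁻³ Pa/m
Geostrophic balance (pressure-gradient force = Coriolis force):
V_g = (1/(fρ)) |∂P/∂n| = 6.09×10⁻³ / (9.18×10⁻⁵ × 0.658) = 101 m/s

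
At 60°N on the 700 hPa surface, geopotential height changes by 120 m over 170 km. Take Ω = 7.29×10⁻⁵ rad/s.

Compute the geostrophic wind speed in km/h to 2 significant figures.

Coriolis parameter at 60°N:
f = 2Ω sin φ = 2 × 7.29×10⁻⁵ × sin 60° = 1.26×10⁻⁴ s⁻¹
Height gradient: |∂Z/∂n| = 120 m / 170000 m = 7.06×10⁻⁴
On a pressure surface, geostrophic balance gives V_g = (g/f)|∂Z/∂n|:
V_g = 9.81 × 7.06×10⁻⁴ / 1.26×10⁻⁴ = 54.8 m/s
Converting: 54.8 m/s × 3.6 = 200 km/h

200 km/h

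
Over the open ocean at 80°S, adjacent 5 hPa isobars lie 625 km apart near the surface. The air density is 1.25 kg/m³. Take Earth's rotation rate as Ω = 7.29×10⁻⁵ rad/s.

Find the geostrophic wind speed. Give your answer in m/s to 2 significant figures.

Coriolis parameter at 80°S:
f = 2Ω sin φ = 2 × 7.29×10⁻⁵ × sin 80° = 1.44×10⁻⁴ s⁻¹
Pressure gradient: |∂P/∂n| = 500 Pa / 625000 m = 8.00×10⁻⁴ Pa/m
Geostrophic balance (pressure-gradient force = Coriolis force):
V_g = (1/(fρ)) |∂P/∂n| = 8.00×10⁻⁴ / (1.44×10⁻⁴ × 1.25) = 4.46 m/s

4.5 m/s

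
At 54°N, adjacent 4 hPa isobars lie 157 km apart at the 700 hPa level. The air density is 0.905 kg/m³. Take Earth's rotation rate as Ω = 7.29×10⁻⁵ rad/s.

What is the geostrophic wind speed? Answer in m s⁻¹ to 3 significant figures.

Coriolis parameter at 54°N:
f = 2Ω sin φ = 2 × 7.29×10⁻⁵ × sin 54° = 1.18×10⁻⁴ s⁻¹
Pressure gradient: |∂P/∂n| = 400 Pa / 157000 m = 2.55×10⁻³ Pa/m
Geostrophic balance (pressure-gradient force = Coriolis force):
V_g = (1/(fρ)) |∂P/∂n| = 2.55×10⁻³ / (1.18×10⁻⁴ × 0.905) = 23.9 m/s

23.9 m s⁻¹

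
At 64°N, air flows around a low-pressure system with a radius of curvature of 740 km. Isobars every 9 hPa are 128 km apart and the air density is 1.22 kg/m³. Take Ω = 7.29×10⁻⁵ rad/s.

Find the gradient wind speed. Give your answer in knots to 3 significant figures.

63.9 knots

Coriolis parameter at 64°N:
f = 2Ω sin φ = 2 × 7.29×10⁻⁵ × sin 64° = 1.31×10⁻⁴ s⁻¹
Pressure gradient: |∂P/∂n| = 900 Pa / 128000 m = 7.03×10⁻³ Pa/m
Geostrophic speed: V_g = |∂P/∂n|/(fρ) = 7.03×10⁻³/(1.31×10⁻⁴ × 1.22) = 44.0 m/s
Around a low, centrifugal force acts outward with Coriolis, so pressure-gradient force balances both:
(1/ρ)|∂P/∂n| = fV + V²/R  →  V² + fR·V − fR·V_g = 0
With fR = 1.31×10⁻⁴ × 740×10³ m = 97.0 m/s:
V = [−fR + √((fR)² + 4 fR V_g)]/2 = [−97.0 + √(97.0² + 4×97.0×44)]/2 = 32.9 m/s
Subgeostrophic (V < V_g = 44 m/s), as expected around a low.
Converting: 32.9 m/s × 1.944 = 63.9 knots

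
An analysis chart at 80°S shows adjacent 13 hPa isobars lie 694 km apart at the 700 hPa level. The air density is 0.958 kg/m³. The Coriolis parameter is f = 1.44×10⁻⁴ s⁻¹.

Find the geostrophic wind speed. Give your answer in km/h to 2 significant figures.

Pressure gradient: |∂P/∂n| = 1300 Pa / 694000 m = 1.87×10⁻³ Pa/m
Geostrophic balance (pressure-gradient force = Coriolis force):
V_g = (1/(fρ)) |∂P/∂n| = 1.87×10⁻³ / (1.44×10⁻⁴ × 0.958) = 13.6 m/s
Converting: 13.6 m/s × 3.6 = 49 km/h

49 km/h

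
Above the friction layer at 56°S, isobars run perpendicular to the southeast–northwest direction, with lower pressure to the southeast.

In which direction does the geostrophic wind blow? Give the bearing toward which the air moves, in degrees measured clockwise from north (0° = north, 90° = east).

The pressure-gradient force points toward the southeast (bearing 135°).
Geostrophic balance: in the Southern Hemisphere the Coriolis force deflects motion to the left, so the geostrophic wind blows 90° to the left of the pressure-gradient force (low pressure on the right).
Rotating 135° by 90° counterclockwise gives 045° — the wind blows toward the northeast.

045°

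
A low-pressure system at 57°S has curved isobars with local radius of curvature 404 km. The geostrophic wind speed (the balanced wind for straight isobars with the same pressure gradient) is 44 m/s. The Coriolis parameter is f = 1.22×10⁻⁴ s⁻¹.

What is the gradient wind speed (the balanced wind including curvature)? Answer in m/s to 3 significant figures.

Around a low, centrifugal force acts outward with Coriolis, so pressure-gradient force balances both:
(1/ρ)|∂P/∂n| = fV + V²/R  →  V² + fR·V − fR·V_g = 0
With fR = 1.22×10⁻⁴ × 404×10³ m = 49.3 m/s:
V = [−fR + √((fR)² + 4 fR V_g)]/2 = [−49.3 + √(49.3² + 4×49.3×44)]/2 = 28 m/s
Subgeostrophic (V < V_g = 44 m/s), as expected around a low.

28.0 m/s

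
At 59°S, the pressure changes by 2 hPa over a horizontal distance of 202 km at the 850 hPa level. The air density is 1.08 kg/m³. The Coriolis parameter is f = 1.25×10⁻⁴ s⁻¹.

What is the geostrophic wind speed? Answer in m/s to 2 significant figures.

7.3 m/s

Pressure gradient: |∂P/∂n| = 200 Pa / 202000 m = 9.90×10⁻⁴ Pa/m
Geostrophic balance (pressure-gradient force = Coriolis force):
V_g = (1/(fρ)) |∂P/∂n| = 9.90×10⁻⁴ / (1.25×10⁻⁴ × 1.08) = 7.33 m/s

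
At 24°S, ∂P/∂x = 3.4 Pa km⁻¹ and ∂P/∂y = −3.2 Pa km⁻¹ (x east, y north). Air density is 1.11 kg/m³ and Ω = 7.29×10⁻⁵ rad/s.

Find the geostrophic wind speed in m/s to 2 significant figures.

Coriolis parameter at 24°S:
f = 2Ω sin φ = 2 × 7.29×10⁻⁵ × sin 24° = 5.93×10⁻⁵ s⁻¹
In the Southern Hemisphere f is negative: f = −5.93×10⁻⁵ s⁻¹.
Component geostrophic relations (x east, y north):
u_g = −(1/(fρ)) ∂P/∂y,  v_g = (1/(fρ)) ∂P/∂x
u_g = −(−3.2×10⁻³)/(−5.93×10⁻⁵ × 1.11) = −48.6 m/s;  v_g = (3.4×10⁻³)/(−5.93×10⁻⁵ × 1.11) = −51.7 m/s
|V_g| = √(u_g² + v_g²) = 70.9 m/s

71 m/s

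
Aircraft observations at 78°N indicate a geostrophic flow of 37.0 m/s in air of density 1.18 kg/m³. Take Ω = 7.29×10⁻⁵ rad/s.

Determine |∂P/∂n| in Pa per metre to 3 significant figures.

6.23×10⁻³ Pa/m

Coriolis parameter at 78°N:
f = 2Ω sin φ = 2 × 7.29×10⁻⁵ × sin 78° = 1.43×10⁻⁴ s⁻¹
Geostrophic balance rearranged: |∂P/∂n| = f ρ V_g
|∂P/∂n| = 1.43×10⁻⁴ × 1.18 × 37.0 = 6.23×10⁻³ Pa/m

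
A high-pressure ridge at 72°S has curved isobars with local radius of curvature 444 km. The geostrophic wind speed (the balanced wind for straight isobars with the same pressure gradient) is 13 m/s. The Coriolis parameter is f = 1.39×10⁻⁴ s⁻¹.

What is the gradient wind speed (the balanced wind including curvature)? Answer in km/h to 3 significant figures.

67.0 km/h

Around a high, pressure-gradient force acts outward with centrifugal, so Coriolis balances both:
fV = (1/ρ)|∂P/∂n| + V²/R  →  V² − fR·V + fR·V_g = 0
With fR = 1.39×10⁻⁴ × 444×10³ m = 61.7 m/s:
V = [fR − √((fR)² − 4 fR V_g)]/2 = [61.7 − √(61.7² − 4×61.7×13)]/2 = 18.6 m/s
Supergeostrophic (V > V_g = 13 m/s), as expected around a high.
Converting: 18.6 m/s × 3.6 = 67.0 km/h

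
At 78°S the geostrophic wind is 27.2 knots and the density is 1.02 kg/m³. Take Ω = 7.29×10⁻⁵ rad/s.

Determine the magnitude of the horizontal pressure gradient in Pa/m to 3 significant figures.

Coriolis parameter at 78°S:
f = 2Ω sin φ = 2 × 7.29×10⁻⁵ × sin 78° = 1.43×10⁻⁴ s⁻¹
Wind speed in SI: 27.2 knots = 14.0 m/s
Geostrophic balance rearranged: |∂P/∂n| = f ρ V_g
|∂P/∂n| = 1.43×10⁻⁴ × 1.02 × 14.0 = 2.04×10⁻³ Pa/m

2.04×10⁻³ Pa/m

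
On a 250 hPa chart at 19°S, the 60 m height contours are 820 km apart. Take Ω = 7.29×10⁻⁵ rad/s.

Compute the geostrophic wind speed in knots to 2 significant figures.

Coriolis parameter at 19°S:
f = 2Ω sin φ = 2 × 7.29×10⁻⁵ × sin 19° = 4.75×10⁻⁵ s⁻¹
Height gradient: |∂Z/∂n| = 60 m / 820000 m = 7.32×10⁻⁵
On a pressure surface, geostrophic balance gives V_g = (g/f)|∂Z/∂n|:
V_g = 9.81 × 7.32×10⁻⁵ / 4.75×10⁻⁵ = 15.1 m/s
Converting: 15.1 m/s × 1.944 = 29 knots

29 knots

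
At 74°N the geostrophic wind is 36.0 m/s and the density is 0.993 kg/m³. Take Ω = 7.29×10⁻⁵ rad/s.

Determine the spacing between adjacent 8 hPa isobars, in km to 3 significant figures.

160 km

Coriolis parameter at 74°N:
f = 2Ω sin φ = 2 × 7.29×10⁻⁵ × sin 74° = 1.40×10⁻⁴ s⁻¹
Geostrophic balance rearranged: |∂P/∂n| = f ρ V_g
|∂P/∂n| = 1.40×10⁻⁴ × 0.993 × 36.0 = 5.01×10⁻³ Pa/m
Isobar spacing: Δn = ΔP/|∂P/∂n| = 800 Pa / 5.01×10⁻³ Pa/m = 159676 m ≈ 160 km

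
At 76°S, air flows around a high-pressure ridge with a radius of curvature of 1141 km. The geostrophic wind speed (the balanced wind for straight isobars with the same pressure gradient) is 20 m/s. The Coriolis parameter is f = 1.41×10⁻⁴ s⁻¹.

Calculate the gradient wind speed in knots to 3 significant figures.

Around a high, pressure-gradient force acts outward with centrifugal, so Coriolis balances both:
fV = (1/ρ)|∂P/∂n| + V²/R  →  V² − fR·V + fR·V_g = 0
With fR = 1.41×10⁻⁴ × 1141×10³ m = 161 m/s:
V = [fR − √((fR)² − 4 fR V_g)]/2 = [161 − √(161² − 4×161×20)]/2 = 23.4 m/s
Supergeostrophic (V > V_g = 20 m/s), as expected around a high.
Converting: 23.4 m/s × 1.944 = 45.5 knots

45.5 knots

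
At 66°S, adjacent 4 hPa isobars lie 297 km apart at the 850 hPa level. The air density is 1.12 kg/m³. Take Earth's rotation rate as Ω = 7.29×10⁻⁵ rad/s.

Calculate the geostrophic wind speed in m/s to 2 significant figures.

Coriolis parameter at 66°S:
f = 2Ω sin φ = 2 × 7.29×10⁻⁵ × sin 66° = 1.33×10⁻⁴ s⁻¹
Pressure gradient: |∂P/∂n| = 400 Pa / 297000 m = 1.35×10⁻³ Pa/m
Geostrophic balance (pressure-gradient force = Coriolis force):
V_g = (1/(fρ)) |∂P/∂n| = 1.35×10⁻³ / (1.33×10⁻⁴ × 1.12) = 9.03 m/s

9.0 m/s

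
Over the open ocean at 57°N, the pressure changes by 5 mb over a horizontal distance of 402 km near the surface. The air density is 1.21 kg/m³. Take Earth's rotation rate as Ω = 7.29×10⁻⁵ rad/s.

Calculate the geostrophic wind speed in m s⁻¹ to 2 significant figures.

8.4 m s⁻¹

Coriolis parameter at 57°N:
f = 2Ω sin φ = 2 × 7.29×10⁻⁵ × sin 57° = 1.22×10⁻⁴ s⁻¹
Pressure gradient: |∂P/∂n| = 500 Pa / 402000 m = 1.24×10⁻³ Pa/m
Geostrophic balance (pressure-gradient force = Coriolis force):
V_g = (1/(fρ)) |∂P/∂n| = 1.24×10⁻³ / (1.22×10⁻⁴ × 1.21) = 8.41 m/s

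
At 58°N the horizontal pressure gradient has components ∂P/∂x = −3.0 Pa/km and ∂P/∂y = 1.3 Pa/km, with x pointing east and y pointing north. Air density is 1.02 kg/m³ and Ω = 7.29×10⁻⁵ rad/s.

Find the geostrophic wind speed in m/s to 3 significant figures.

25.9 m/s

Coriolis parameter at 58°N:
f = 2Ω sin φ = 2 × 7.29×10⁻⁵ × sin 58° = 1.24×10⁻⁴ s⁻¹
Component geostrophic relations (x east, y north):
u_g = −(1/(fρ)) ∂P/∂y,  v_g = (1/(fρ)) ∂P/∂x
u_g = −(1.3×10⁻³)/(1.24×10⁻⁴ × 1.02) = −10.3 m/s;  v_g = (−3.0×10⁻³)/(1.24×10⁻⁴ × 1.02) = −23.8 m/s
|V_g| = √(u_g² + v_g²) = 25.9 m/s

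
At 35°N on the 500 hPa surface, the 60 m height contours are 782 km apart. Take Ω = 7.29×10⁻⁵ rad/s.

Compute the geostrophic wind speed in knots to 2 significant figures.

17 knots

Coriolis parameter at 35°N:
f = 2Ω sin φ = 2 × 7.29×10⁻⁵ × sin 35° = 8.36×10⁻⁵ s⁻¹
Height gradient: |∂Z/∂n| = 60 m / 782000 m = 7.67×10⁻⁵
On a pressure surface, geostrophic balance gives V_g = (g/f)|∂Z/∂n|:
V_g = 9.81 × 7.67×10⁻⁵ / 8.36×10⁻⁵ = 9.00 m/s
Converting: 9.00 m/s × 1.944 = 17 knots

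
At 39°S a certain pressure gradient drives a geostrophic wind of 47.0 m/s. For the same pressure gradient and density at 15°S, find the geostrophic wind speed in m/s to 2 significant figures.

With the same pressure gradient and density, V_g ∝ 1/f ∝ 1/sin φ.
V₂ = V₁ · sin φ₁ / sin φ₂ = 47.0 × sin 39° / sin 15°
V₂ = 47.0 × 0.6293/0.2588 = 110 m/s

110 m/s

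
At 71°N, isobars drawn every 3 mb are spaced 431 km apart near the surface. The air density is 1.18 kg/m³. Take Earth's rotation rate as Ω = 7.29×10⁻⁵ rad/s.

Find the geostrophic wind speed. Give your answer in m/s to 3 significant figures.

Coriolis parameter at 71°N:
f = 2Ω sin φ = 2 × 7.29×10⁻⁵ × sin 71° = 1.38×10⁻⁴ s⁻¹
Pressure gradient: |∂P/∂n| = 300 Pa / 431000 m = 6.96×10⁻⁴ Pa/m
Geostrophic balance (pressure-gradient force = Coriolis force):
V_g = (1/(fρ)) |∂P/∂n| = 6.96×10⁻⁴ / (1.38×10⁻⁴ × 1.18) = 4.28 m/s

4.28 m/s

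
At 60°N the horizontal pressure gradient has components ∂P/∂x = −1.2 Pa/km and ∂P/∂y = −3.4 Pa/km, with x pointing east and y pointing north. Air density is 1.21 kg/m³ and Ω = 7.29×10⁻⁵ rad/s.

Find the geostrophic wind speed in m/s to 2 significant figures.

Coriolis parameter at 60°N:
f = 2Ω sin φ = 2 × 7.29×10⁻⁵ × sin 60° = 1.26×10⁻⁴ s⁻¹
Component geostrophic relations (x east, y north):
u_g = −(1/(fρ)) ∂P/∂y,  v_g = (1/(fρ)) ∂P/∂x
u_g = −(−3.4×10⁻³)/(1.26×10⁻⁴ × 1.21) = 22.3 m/s;  v_g = (−1.2×10⁻³)/(1.26×10⁻⁴ × 1.21) = −7.85 m/s
|V_g| = √(u_g² + v_g²) = 23.6 m/s

24 m/s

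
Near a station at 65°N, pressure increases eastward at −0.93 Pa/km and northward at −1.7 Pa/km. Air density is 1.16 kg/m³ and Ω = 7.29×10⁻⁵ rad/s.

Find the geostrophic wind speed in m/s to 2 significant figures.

Coriolis parameter at 65°N:
f = 2Ω sin φ = 2 × 7.29×10⁻⁵ × sin 65° = 1.32×10⁻⁴ s⁻¹
Component geostrophic relations (x east, y north):
u_g = −(1/(fρ)) ∂P/∂y,  v_g = (1/(fρ)) ∂P/∂x
u_g = −(−1.7×10⁻³)/(1.32×10⁻⁴ × 1.16) = 11.1 m/s;  v_g = (−0.93×10⁻³)/(1.32×10⁻⁴ × 1.16) = −6.07 m/s
|V_g| = √(u_g² + v_g²) = 12.6 m/s

13 m/s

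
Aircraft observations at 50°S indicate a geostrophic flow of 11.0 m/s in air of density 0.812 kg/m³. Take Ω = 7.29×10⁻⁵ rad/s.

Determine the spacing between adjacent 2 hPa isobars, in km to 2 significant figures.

Coriolis parameter at 50°S:
f = 2Ω sin φ = 2 × 7.29×10⁻⁵ × sin 50° = 1.12×10⁻⁴ s⁻¹
Geostrophic balance rearranged: |∂P/∂n| = f ρ V_g
|∂P/∂n| = 1.12×10⁻⁴ × 0.812 × 11.0 = 9.98×10⁻⁴ Pa/m
Isobar spacing: Δn = ΔP/|∂P/∂n| = 200 Pa / 9.98×10⁻⁴ Pa/m = 200479 m ≈ 200 km

200 km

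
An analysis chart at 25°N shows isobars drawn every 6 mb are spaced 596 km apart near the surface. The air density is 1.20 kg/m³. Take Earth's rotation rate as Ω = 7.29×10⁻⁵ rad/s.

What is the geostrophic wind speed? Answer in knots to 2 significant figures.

26 knots

Coriolis parameter at 25°N:
f = 2Ω sin φ = 2 × 7.29×10⁻⁵ × sin 25° = 6.16×10⁻⁵ s⁻¹
Pressure gradient: |∂P/∂n| = 600 Pa / 596000 m = 1.01×10⁻³ Pa/m
Geostrophic balance (pressure-gradient force = Coriolis force):
V_g = (1/(fρ)) |∂P/∂n| = 1.01×10⁻³ / (6.16×10⁻⁵ × 1.20) = 13.6 m/s
Converting: 13.6 m/s × 1.944 = 26 knots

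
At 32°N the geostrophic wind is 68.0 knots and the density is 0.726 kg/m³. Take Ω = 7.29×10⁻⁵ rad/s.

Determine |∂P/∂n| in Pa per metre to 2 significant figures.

Coriolis parameter at 32°N:
f = 2Ω sin φ = 2 × 7.29×10⁻⁵ × sin 32° = 7.73×10⁻⁵ s⁻¹
Wind speed in SI: 68.0 knots = 35.0 m/s
Geostrophic balance rearranged: |∂P/∂n| = f ρ V_g
|∂P/∂n| = 7.73×10⁻⁵ × 0.726 × 35.0 = 1.96×10⁻³ Pa/m

2.0×10⁻³ Pa/m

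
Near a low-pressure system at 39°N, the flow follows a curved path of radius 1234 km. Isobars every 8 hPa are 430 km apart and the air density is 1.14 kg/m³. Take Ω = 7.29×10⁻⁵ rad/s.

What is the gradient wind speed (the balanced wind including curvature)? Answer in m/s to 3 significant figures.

Coriolis parameter at 39°N:
f = 2Ω sin φ = 2 × 7.29×10⁻⁵ × sin 39° = 9.18×10⁻⁵ s⁻¹
Pressure gradient: |∂P/∂n| = 800 Pa / 430000 m = 1.86×10⁻³ Pa/m
Geostrophic speed: V_g = |∂P/∂n|/(fρ) = 1.86×10⁻³/(9.18×10⁻⁵ × 1.14) = 17.8 m/s
Around a low, centrifugal force acts outward with Coriolis, so pressure-gradient force balances both:
(1/ρ)|∂P/∂n| = fV + V²/R  →  V² + fR·V − fR·V_g = 0
With fR = 9.18×10⁻⁵ × 1234×10³ m = 113 m/s:
V = [−fR + √((fR)² + 4 fR V_g)]/2 = [−113 + √(113² + 4×113×17.8)]/2 = 15.6 m/s
Subgeostrophic (V < V_g = 17.8 m/s), as expected around a low.

15.6 m/s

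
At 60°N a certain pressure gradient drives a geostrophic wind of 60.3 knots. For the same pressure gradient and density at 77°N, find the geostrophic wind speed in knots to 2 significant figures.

With the same pressure gradient and density, V_g ∝ 1/f ∝ 1/sin φ.
V₂ = V₁ · sin φ₁ / sin φ₂ = 60.3 × sin 60° / sin 77°
V₂ = 60.3 × 0.8660/0.9744 = 54 knots

54 knots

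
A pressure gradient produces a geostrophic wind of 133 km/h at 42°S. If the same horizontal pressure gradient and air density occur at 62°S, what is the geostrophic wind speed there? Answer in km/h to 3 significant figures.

101 km/h

With the same pressure gradient and density, V_g ∝ 1/f ∝ 1/sin φ.
V₂ = V₁ · sin φ₁ / sin φ₂ = 133 × sin 42° / sin 62°
V₂ = 133 × 0.6691/0.8829 = 101 km/h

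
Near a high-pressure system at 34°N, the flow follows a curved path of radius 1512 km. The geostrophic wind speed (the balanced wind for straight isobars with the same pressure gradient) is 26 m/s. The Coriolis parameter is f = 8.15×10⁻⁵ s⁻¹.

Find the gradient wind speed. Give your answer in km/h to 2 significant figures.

130 km/h

Around a high, pressure-gradient force acts outward with centrifugal, so Coriolis balances both:
fV = (1/ρ)|∂P/∂n| + V²/R  →  V² − fR·V + fR·V_g = 0
With fR = 8.15×10⁻⁵ × 1512×10³ m = 123 m/s:
V = [fR − √((fR)² − 4 fR V_g)]/2 = [123 − √(123² − 4×123×26)]/2 = 37.3 m/s
Supergeostrophic (V > V_g = 26 m/s), as expected around a high.
Converting: 37.3 m/s × 3.6 = 130 km/h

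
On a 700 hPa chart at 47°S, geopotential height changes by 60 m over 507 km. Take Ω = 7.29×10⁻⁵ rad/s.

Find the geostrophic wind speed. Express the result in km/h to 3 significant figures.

39.2 km/h

Coriolis parameter at 47°S:
f = 2Ω sin φ = 2 × 7.29×10⁻⁵ × sin 47° = 1.07×10⁻⁴ s⁻¹
Height gradient: |∂Z/∂n| = 60 m / 507000 m = 1.18×10⁻⁴
On a pressure surface, geostrophic balance gives V_g = (g/f)|∂Z/∂n|:
V_g = 9.81 × 1.18×10⁻⁴ / 1.07×10⁻⁴ = 10.9 m/s
Converting: 10.9 m/s × 3.6 = 39.2 km/h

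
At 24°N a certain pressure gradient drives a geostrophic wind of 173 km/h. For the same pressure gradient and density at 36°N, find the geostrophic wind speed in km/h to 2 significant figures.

With the same pressure gradient and density, V_g ∝ 1/f ∝ 1/sin φ.
V₂ = V₁ · sin φ₁ / sin φ₂ = 173 × sin 24° / sin 36°
V₂ = 173 × 0.4067/0.5878 = 120 km/h

120 km/h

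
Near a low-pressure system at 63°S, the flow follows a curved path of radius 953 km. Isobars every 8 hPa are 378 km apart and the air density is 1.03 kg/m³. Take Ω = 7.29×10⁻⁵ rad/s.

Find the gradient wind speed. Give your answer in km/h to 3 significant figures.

Coriolis parameter at 63°S:
f = 2Ω sin φ = 2 × 7.29×10⁻⁵ × sin 63° = 1.30×10⁻⁴ s⁻¹
Pressure gradient: |∂P/∂n| = 800 Pa / 378000 m = 2.12×10⁻³ Pa/m
Geostrophic speed: V_g = |∂P/∂n|/(fρ) = 2.12×10⁻³/(1.30×10⁻⁴ × 1.03) = 15.8 m/s
Around a low, centrifugal force acts outward with Coriolis, so pressure-gradient force balances both:
(1/ρ)|∂P/∂n| = fV + V²/R  →  V² + fR·V − fR·V_g = 0
With fR = 1.30×10⁻⁴ × 953×10³ m = 124 m/s:
V = [−fR + √((fR)² + 4 fR V_g)]/2 = [−124 + √(124² + 4×124×15.8)]/2 = 14.2 m/s
Subgeostrophic (V < V_g = 15.8 m/s), as expected around a low.
Converting: 14.2 m/s × 3.6 = 51.1 km/h

51.1 km/h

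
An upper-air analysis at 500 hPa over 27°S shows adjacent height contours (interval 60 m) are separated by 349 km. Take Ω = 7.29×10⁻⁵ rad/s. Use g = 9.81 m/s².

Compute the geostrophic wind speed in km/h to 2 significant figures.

92 km/h

Coriolis parameter at 27°S:
f = 2Ω sin φ = 2 × 7.29×10⁻⁵ × sin 27° = 6.62×10⁻⁵ s⁻¹
Height gradient: |∂Z/∂n| = 60 m / 349000 m = 1.72×10⁻⁴
On a pressure surface, geostrophic balance gives V_g = (g/f)|∂Z/∂n|:
V_g = 9.81 × 1.72×10⁻⁴ / 6.62×10⁻⁵ = 25.5 m/s
Converting: 25.5 m/s × 3.6 = 92 km/h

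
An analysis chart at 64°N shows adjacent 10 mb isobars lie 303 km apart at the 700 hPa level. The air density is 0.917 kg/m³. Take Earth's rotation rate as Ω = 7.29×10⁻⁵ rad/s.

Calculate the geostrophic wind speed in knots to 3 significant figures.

53.4 knots

Coriolis parameter at 64°N:
f = 2Ω sin φ = 2 × 7.29×10⁻⁵ × sin 64° = 1.31×10⁻⁴ s⁻¹
Pressure gradient: |∂P/∂n| = 1000 Pa / 303000 m = 3.30×10⁻³ Pa/m
Geostrophic balance (pressure-gradient force = Coriolis force):
V_g = (1/(fρ)) |∂P/∂n| = 3.30×10⁻³ / (1.31×10⁻⁴ × 0.917) = 27.5 m/s
Converting: 27.5 m/s × 1.944 = 53.4 knots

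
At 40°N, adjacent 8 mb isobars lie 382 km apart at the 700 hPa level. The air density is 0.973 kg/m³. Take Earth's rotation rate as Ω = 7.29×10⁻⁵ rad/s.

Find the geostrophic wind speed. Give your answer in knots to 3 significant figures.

Coriolis parameter at 40°N:
f = 2Ω sin φ = 2 × 7.29×10⁻⁵ × sin 40° = 9.37×10⁻⁵ s⁻¹
Pressure gradient: |∂P/∂n| = 800 Pa / 382000 m = 2.09×10⁻³ Pa/m
Geostrophic balance (pressure-gradient force = Coriolis force):
V_g = (1/(fρ)) |∂P/∂n| = 2.09×10⁻³ / (9.37×10⁻⁵ × 0.973) = 23.0 m/s
Converting: 23.0 m/s × 1.944 = 44.6 knots

44.6 knots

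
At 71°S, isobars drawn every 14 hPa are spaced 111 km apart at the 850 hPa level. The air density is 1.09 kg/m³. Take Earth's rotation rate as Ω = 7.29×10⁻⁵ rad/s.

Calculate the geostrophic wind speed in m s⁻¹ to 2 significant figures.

84 m s⁻¹

Coriolis parameter at 71°S:
f = 2Ω sin φ = 2 × 7.29×10⁻⁵ × sin 71° = 1.38×10⁻⁴ s⁻¹
Pressure gradient: |∂P/∂n| = 1400 Pa / 111000 m = 1.26×10⁻² Pa/m
Geostrophic balance (pressure-gradient force = Coriolis force):
V_g = (1/(fρ)) |∂P/∂n| = 1.26×10⁻² / (1.38×10⁻⁴ × 1.09) = 83.9 m/s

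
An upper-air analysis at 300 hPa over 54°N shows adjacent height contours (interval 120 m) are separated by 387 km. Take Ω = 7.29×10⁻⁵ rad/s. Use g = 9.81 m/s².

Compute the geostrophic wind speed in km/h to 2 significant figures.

93 km/h

Coriolis parameter at 54°N:
f = 2Ω sin φ = 2 × 7.29×10⁻⁵ × sin 54° = 1.18×10⁻⁴ s⁻¹
Height gradient: |∂Z/∂n| = 120 m / 387000 m = 3.10×10⁻⁴
On a pressure surface, geostrophic balance gives V_g = (g/f)|∂Z/∂n|:
V_g = 9.81 × 3.10×10⁻⁴ / 1.18×10⁻⁴ = 25.8 m/s
Converting: 25.8 m/s × 3.6 = 93 km/h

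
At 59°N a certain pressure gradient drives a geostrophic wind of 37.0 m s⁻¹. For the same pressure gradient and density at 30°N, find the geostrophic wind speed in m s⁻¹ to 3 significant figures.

With the same pressure gradient and density, V_g ∝ 1/f ∝ 1/sin φ.
V₂ = V₁ · sin φ₁ / sin φ₂ = 37.0 × sin 59° / sin 30°
V₂ = 37.0 × 0.8572/0.5000 = 63.4 m s⁻¹

63.4 m s⁻¹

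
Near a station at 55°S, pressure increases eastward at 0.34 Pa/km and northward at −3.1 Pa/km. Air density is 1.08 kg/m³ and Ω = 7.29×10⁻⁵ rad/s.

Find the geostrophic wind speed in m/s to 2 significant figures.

24 m/s

Coriolis parameter at 55°S:
f = 2Ω sin φ = 2 × 7.29×10⁻⁵ × sin 55° = 1.19×10⁻⁴ s⁻¹
In the Southern Hemisphere f is negative: f = −1.19×10⁻⁴ s⁻¹.
Component geostrophic relations (x east, y north):
u_g = −(1/(fρ)) ∂P/∂y,  v_g = (1/(fρ)) ∂P/∂x
u_g = −(−3.1×10⁻³)/(−1.19×10⁻⁴ × 1.08) = −24.0 m/s;  v_g = (0.34×10⁻³)/(−1.19×10⁻⁴ × 1.08) = −2.64 m/s
|V_g| = √(u_g² + v_g²) = 24.2 m/s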